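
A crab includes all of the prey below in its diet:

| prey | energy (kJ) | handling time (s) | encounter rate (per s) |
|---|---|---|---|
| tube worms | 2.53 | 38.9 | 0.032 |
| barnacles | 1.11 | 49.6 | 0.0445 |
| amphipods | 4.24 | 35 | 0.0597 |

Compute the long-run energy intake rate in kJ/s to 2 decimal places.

0.06 kJ/s

R = (0.032×2.53 + 0.0445×1.11 + 0.0597×4.24) / (1 + 0.032×38.9 + 0.0445×49.6 + 0.0597×35) = 0.3835/6.542 = 0.05862 kJ/s.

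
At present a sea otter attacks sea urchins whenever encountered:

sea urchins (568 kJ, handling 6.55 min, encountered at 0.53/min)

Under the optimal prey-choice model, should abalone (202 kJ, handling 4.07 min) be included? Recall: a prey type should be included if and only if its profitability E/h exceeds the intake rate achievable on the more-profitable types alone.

No

On sea urchins alone, R = ΣλE/(1+Σλh) = 301/4.472 = 67.32 kJ/min.
Profitability of abalone: 202/4.07 = 49.63 kJ/min.
Since 49.63 < R, time spent handling abalone is better spent searching.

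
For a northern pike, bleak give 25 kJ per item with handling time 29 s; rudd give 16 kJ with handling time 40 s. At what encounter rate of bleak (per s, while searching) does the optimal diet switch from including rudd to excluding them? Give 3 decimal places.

At the threshold, the rate on bleak alone equals the profitability of rudd: λ·25/(1 + λ·29) = 16/40 = 0.4.
Rearranging, λ(25 − 0.4×29) = 0.4, so λ = 0.4/13.4 = 0.02985 per s.

0.030 per s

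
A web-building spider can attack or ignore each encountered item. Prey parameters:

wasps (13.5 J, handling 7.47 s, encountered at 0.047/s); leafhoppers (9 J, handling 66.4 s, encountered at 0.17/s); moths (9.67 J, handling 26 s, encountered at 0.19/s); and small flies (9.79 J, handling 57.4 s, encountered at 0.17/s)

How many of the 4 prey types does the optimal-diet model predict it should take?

Rank by E/h (J/s): wasps 1.81, moths 0.372, small flies 0.171, leafhoppers 0.136. Include each in turn until the next type's E/h falls below the running intake rate.
Rate on top 1: 0.4696. moths: 0.372 < 0.4696 → exclude; stop.
Optimal diet: wasps — 1 of 4 types.

1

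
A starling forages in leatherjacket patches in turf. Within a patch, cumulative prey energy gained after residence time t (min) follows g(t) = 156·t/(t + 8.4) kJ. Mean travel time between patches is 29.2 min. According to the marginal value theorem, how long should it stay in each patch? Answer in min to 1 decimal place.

15.7 min

Optimal t* satisfies g'(t*) = g(t*)/(T + t*).
g'(t) = 156·8.4/(t + 8.4)². Setting 156·8.4/(t+8.4)² = 156t/[(t+8.4)(29.2+t)] gives 8.4(29.2+t) = t(t+8.4), so t² = 8.4×29.2 = 245.3.
t* = √245.3 = 15.66 min.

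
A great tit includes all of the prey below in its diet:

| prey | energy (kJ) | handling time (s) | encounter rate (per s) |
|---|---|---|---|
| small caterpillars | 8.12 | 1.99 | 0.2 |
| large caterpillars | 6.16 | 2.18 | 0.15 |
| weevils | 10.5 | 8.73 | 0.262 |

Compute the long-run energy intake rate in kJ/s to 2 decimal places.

R = Σλ_iE_i / (1 + Σλ_ih_i)
Numerator: 0.2×8.12 + 0.15×6.16 + 0.262×10.5 = 5.299
Denominator: 1 + 0.2×1.99 + 0.15×2.18 + 0.262×8.73 = 4.012
R = 5.299/4.012 = 1.321 kJ/s

1.32 kJ/s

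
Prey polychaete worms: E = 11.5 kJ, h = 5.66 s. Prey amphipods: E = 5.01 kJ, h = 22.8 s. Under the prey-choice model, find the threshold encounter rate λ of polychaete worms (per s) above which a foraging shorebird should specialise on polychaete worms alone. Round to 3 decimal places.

The zero-one rule: include amphipods iff E₂/h₂ > λE₁/(1+λh₁). Equality gives the switch point.
λE₁h₂ = E₂ + λE₂h₁ ⇒ λ = E₂/(E₁h₂ − E₂h₁) = 5.01/(262.2 − 28.36) = 0.02142 per s.

0.021 per s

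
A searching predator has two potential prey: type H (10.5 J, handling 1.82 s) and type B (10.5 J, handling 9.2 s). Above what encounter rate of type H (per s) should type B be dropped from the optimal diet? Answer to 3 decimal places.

0.136 per s

Drop type B once their profitability E₂/h₂ falls below the rate achievable on type H alone: E₂/h₂ = λE₁/(1 + λh₁).
Solve for λ: λE₁h₂ = E₂(1 + λh₁) → λ(E₁h₂ − E₂h₁) = E₂ → λ = E₂/(E₁h₂ − E₂h₁).
λ = 10.5/(10.5×9.2 − 10.5×1.82) = 10.5/77.49 = 0.1355 per s.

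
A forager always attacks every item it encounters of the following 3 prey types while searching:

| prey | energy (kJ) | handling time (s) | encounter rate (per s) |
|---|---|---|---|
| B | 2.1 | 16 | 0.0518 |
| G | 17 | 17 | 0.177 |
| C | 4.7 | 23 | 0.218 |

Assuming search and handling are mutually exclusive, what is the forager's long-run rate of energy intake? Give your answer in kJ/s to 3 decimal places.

0.420 kJ/s

R = (0.0518×2.1 + 0.177×17 + 0.218×4.7) / (1 + 0.0518×16 + 0.177×17 + 0.218×23) = 4.142/9.852 = 0.4205 kJ/s.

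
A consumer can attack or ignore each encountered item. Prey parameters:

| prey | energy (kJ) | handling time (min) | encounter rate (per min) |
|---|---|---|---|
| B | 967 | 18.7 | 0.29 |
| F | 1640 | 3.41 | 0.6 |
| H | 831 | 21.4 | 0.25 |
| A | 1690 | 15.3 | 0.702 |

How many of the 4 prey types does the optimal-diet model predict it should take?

Rank by E/h (kJ/min): F 481, A 110, B 51.7, H 38.8. Include each in turn until the next type's E/h falls below the running intake rate.
Rate on top 1: 323. A: 110 < 323 → exclude; stop.
Optimal diet: F — 1 of 4 types.

1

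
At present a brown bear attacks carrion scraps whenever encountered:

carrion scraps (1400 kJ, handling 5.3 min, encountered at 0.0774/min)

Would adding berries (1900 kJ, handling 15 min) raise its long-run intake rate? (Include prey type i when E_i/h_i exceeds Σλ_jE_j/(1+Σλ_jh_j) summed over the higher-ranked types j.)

Yes

Intake rate on the current diet: R = (0.0774×1400) / (1 + 0.0774×5.3) = 108.4/1.41 = 76.84 kJ/min.
Profitability of berries: 1900/15 = 126.7 kJ/min.
126.7 > 76.84, so adding berries raises the average — include it.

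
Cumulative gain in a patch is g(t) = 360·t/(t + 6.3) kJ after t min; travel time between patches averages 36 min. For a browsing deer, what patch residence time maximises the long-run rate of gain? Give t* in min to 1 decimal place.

By the marginal value theorem, leave when the instantaneous gain rate g'(t) equals the habitat-wide average g(t)/(T + t).
g'(t) = 360·6.3/(t + 6.3)². Setting 360·6.3/(t+6.3)² = 360t/[(t+6.3)(36+t)] gives 6.3(36+t) = t(t+6.3), so t² = 6.3×36 = 226.8.
t* = √226.8 = 15.06 min.

15.1 min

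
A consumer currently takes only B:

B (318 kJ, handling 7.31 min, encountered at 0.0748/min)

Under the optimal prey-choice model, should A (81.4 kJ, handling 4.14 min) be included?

Intake rate on the current diet: R = (0.0748×318) / (1 + 0.0748×7.31) = 23.79/1.547 = 15.38 kJ/min.
Profitability of A: 81.4/4.14 = 19.66 kJ/min.
19.66 > 15.38, so adding A raises the average — include it.

Yes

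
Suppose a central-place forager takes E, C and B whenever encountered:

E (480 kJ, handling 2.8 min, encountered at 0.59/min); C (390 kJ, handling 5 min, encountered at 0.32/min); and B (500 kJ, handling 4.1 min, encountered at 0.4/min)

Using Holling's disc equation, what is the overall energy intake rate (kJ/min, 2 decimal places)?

R = (0.59×480 + 0.32×390 + 0.4×500) / (1 + 0.59×2.8 + 0.32×5 + 0.4×4.1) = 608/5.892 = 103.2 kJ/min.

103.19 kJ/min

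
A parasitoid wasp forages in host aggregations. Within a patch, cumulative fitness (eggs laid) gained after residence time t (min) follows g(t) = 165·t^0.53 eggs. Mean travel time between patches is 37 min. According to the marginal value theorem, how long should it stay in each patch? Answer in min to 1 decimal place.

Maximise g(t)/(T+t): set derivative to zero → g'(t)(T+t) = g(t).
g'(t) = 0.53·165·t^-0.47. Setting 0.53·165·t^-0.47 = 165·t^0.53/(37+t) gives 0.53(37+t) = t, so 0.47·t = 0.53×37.
t* = 0.53×37/0.47 = 41.72 min.

41.7 min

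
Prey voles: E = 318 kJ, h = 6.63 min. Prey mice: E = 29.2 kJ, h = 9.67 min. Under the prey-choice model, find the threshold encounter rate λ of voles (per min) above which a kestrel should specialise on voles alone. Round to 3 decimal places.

The zero-one rule: include mice iff E₂/h₂ > λE₁/(1+λh₁). Equality gives the switch point.
λE₁h₂ = E₂ + λE₂h₁ ⇒ λ = E₂/(E₁h₂ − E₂h₁) = 29.2/(3075 − 193.6) = 0.01013 per min.

0.010 per min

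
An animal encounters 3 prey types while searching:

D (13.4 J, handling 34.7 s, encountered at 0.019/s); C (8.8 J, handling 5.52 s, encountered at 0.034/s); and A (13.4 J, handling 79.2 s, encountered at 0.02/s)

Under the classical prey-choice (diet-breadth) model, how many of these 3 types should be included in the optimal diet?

2

Rank by E/h (J/s): C 1.59, D 0.386, A 0.169. Include each in turn until the next type's E/h falls below the running intake rate.
Rate on top 1: 0.2519. D: 0.386 > 0.2519 → include.
Rate on top 2: 0.2998. A: 0.169 < 0.2998 → exclude; stop.
Optimal diet: C, D — 2 of 3 types.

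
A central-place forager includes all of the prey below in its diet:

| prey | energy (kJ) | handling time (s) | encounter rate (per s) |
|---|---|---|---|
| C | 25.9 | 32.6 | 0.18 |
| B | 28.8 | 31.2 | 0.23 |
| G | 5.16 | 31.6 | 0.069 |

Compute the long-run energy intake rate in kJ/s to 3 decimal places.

0.718 kJ/s

Energy encountered per unit search time: 0.18×25.9 + 0.23×28.8 + 0.069×5.16 = 11.64 kJ/s.
Handling time per unit search time: 0.18×32.6 + 0.23×31.2 + 0.069×31.6 = 15.22.
Rate = 11.64/(1 + 15.22) = 0.7176 kJ/s.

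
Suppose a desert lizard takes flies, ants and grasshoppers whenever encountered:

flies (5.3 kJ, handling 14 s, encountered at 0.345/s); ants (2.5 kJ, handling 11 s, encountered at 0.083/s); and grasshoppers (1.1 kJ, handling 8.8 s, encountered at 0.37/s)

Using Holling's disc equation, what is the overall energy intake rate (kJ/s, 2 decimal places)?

0.24 kJ/s

Energy encountered per unit search time: 0.345×5.3 + 0.083×2.5 + 0.37×1.1 = 2.443 kJ/s.
Handling time per unit search time: 0.345×14 + 0.083×11 + 0.37×8.8 = 8.999.
Rate = 2.443/(1 + 8.999) = 0.2443 kJ/s.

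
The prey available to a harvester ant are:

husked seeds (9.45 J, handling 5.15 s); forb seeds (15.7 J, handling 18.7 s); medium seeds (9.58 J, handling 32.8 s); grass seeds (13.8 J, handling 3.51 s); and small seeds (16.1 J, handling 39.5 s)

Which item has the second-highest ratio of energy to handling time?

husked seeds

In descending order of E/h:
grass seeds: 13.8/3.51 = 3.93 J/s
husked seeds: 9.45/5.15 = 1.83 J/s
forb seeds: 15.7/18.7 = 0.84 J/s
small seeds: 16.1/39.5 = 0.408 J/s
medium seeds: 9.58/32.8 = 0.292 J/s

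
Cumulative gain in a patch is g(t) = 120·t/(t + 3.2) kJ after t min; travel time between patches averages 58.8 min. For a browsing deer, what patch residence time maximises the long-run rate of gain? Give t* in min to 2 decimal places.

Maximise g(t)/(T+t): set derivative to zero → g'(t)(T+t) = g(t).
g'(t) = 120·3.2/(t + 3.2)². Setting 120·3.2/(t+3.2)² = 120t/[(t+3.2)(58.8+t)] gives 3.2(58.8+t) = t(t+3.2), so t² = 3.2×58.8 = 188.2.
t* = √188.2 = 13.72 min.

13.72 min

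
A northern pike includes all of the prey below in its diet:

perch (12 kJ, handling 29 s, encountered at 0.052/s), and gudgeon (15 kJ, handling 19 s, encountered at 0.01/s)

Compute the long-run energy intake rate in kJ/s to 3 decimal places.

R = Σλ_iE_i / (1 + Σλ_ih_i)
Numerator: 0.052×12 + 0.01×15 = 0.774
Denominator: 1 + 0.052×29 + 0.01×19 = 2.698
R = 0.774/2.698 = 0.2869 kJ/s

0.287 kJ/s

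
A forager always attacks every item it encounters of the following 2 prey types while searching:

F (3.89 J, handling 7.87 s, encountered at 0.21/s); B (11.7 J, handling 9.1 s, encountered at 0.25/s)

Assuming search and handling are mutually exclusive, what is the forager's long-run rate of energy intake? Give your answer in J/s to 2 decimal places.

Energy encountered per unit search time: 0.21×3.89 + 0.25×11.7 = 3.742 J/s.
Handling time per unit search time: 0.21×7.87 + 0.25×9.1 = 3.928.
Rate = 3.742/(1 + 3.928) = 0.7594 J/s.

0.76 J/s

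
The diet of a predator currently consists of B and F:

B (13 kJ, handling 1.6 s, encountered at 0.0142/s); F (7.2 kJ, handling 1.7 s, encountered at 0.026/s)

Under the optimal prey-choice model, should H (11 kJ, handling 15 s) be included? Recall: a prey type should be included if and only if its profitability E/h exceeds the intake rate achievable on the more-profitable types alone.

Yes

Intake rate on the current diet: R = (0.0142×13 + 0.026×7.2) / (1 + 0.0142×1.6 + 0.026×1.7) = 0.3718/1.067 = 0.3485 kJ/s.
Profitability of H: 11/15 = 0.7333 kJ/s.
Since 0.7333 > R, including H increases the long-run rate.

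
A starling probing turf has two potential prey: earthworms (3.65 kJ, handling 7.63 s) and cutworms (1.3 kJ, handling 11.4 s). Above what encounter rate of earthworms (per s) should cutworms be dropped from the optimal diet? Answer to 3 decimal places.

Drop cutworms once their profitability E₂/h₂ falls below the rate achievable on earthworms alone: E₂/h₂ = λE₁/(1 + λh₁).
Solve for λ: λE₁h₂ = E₂(1 + λh₁) → λ(E₁h₂ − E₂h₁) = E₂ → λ = E₂/(E₁h₂ − E₂h₁).
λ = 1.3/(3.65×11.4 − 1.3×7.63) = 1.3/31.69 = 0.04102 per s.

0.041 per s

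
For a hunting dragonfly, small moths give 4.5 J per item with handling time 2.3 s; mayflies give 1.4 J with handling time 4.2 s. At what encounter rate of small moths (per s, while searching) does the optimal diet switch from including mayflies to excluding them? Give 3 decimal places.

At the threshold, the rate on small moths alone equals the profitability of mayflies: λ·4.5/(1 + λ·2.3) = 1.4/4.2 = 0.3333.
Rearranging, λ(4.5 − 0.3333×2.3) = 0.3333, so λ = 0.3333/3.733 = 0.08929 per s.

0.089 per s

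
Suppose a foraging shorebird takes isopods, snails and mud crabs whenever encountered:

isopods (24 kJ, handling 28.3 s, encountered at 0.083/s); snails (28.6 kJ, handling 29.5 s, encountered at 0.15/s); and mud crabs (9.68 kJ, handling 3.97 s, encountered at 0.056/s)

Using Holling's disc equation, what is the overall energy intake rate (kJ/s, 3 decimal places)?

R = (0.083×24 + 0.15×28.6 + 0.056×9.68) / (1 + 0.083×28.3 + 0.15×29.5 + 0.056×3.97) = 6.824/7.996 = 0.8534 kJ/s.

0.853 kJ/s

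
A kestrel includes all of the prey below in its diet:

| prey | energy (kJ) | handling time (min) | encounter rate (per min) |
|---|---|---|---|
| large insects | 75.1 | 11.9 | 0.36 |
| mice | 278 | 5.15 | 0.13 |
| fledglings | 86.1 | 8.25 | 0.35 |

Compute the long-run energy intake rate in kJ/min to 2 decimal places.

R = (0.36×75.1 + 0.13×278 + 0.35×86.1) / (1 + 0.36×11.9 + 0.13×5.15 + 0.35×8.25) = 93.31/8.841 = 10.55 kJ/min.

10.55 kJ/min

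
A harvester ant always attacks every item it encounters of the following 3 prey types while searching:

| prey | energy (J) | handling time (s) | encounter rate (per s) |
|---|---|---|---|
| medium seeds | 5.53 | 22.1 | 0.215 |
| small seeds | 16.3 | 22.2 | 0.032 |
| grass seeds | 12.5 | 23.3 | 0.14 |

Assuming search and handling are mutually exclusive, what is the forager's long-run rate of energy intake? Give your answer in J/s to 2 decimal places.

0.36 J/s

R = (0.215×5.53 + 0.032×16.3 + 0.14×12.5) / (1 + 0.215×22.1 + 0.032×22.2 + 0.14×23.3) = 3.461/9.724 = 0.3559 J/s.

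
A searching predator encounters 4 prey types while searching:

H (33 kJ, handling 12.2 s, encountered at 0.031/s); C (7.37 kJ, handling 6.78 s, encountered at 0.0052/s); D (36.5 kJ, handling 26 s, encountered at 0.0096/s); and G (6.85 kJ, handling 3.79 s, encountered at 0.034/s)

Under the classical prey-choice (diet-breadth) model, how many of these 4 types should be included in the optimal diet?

4

Rank by E/h (kJ/s): H 2.7, G 1.81, D 1.4, C 1.09. Include each in turn until the next type's E/h falls below the running intake rate.
Rate on top 1: 0.7423. G: 1.81 > 0.7423 → include.
Rate on top 2: 0.8333. D: 1.4 > 0.8333 → include.
Rate on top 3: 0.9144. C: 1.09 > 0.9144 → include.
Optimal diet: H, G, D, C — 4 of 4 types.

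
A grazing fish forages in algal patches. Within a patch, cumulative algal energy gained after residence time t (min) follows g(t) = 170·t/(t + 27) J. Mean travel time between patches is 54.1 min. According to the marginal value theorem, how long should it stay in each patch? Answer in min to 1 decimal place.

Optimal t* satisfies g'(t*) = g(t*)/(T + t*).
g'(t) = 170·27/(t + 27)². Setting 170·27/(t+27)² = 170t/[(t+27)(54.1+t)] gives 27(54.1+t) = t(t+27), so t² = 27×54.1 = 1461.
t* = √1461 = 38.22 min.

38.2 min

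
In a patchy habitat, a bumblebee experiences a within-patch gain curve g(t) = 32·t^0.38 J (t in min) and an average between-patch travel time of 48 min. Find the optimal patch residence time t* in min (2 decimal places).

Maximise g(t)/(T+t): set derivative to zero → g'(t)(T+t) = g(t).
g'(t) = 0.38·32·t^-0.62. Setting 0.38·32·t^-0.62 = 32·t^0.38/(48+t) gives 0.38(48+t) = t, so 0.62·t = 0.38×48.
t* = 0.38×48/0.62 = 29.42 min.

29.42 min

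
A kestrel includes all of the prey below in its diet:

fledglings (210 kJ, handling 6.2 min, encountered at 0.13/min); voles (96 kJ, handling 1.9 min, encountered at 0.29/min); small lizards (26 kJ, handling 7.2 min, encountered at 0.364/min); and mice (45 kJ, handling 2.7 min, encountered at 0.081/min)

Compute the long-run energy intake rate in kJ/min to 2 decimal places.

13.13 kJ/min

R = Σλ_iE_i / (1 + Σλ_ih_i)
Numerator: 0.13×210 + 0.29×96 + 0.364×26 + 0.081×45 = 68.25
Denominator: 1 + 0.13×6.2 + 0.29×1.9 + 0.364×7.2 + 0.081×2.7 = 5.197
R = 68.25/5.197 = 13.13 kJ/min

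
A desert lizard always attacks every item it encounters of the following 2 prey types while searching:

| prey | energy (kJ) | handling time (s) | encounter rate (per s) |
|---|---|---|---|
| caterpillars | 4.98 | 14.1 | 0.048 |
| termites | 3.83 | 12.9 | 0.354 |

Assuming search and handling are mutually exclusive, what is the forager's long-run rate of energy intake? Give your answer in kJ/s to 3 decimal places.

0.255 kJ/s

R = (0.048×4.98 + 0.354×3.83) / (1 + 0.048×14.1 + 0.354×12.9) = 1.595/6.243 = 0.2554 kJ/s.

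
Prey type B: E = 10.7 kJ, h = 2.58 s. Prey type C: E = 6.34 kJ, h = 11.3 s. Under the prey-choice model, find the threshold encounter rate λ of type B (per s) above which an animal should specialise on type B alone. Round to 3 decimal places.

Drop type C once their profitability E₂/h₂ falls below the rate achievable on type B alone: E₂/h₂ = λE₁/(1 + λh₁).
Solve for λ: λE₁h₂ = E₂(1 + λh₁) → λ(E₁h₂ − E₂h₁) = E₂ → λ = E₂/(E₁h₂ − E₂h₁).
λ = 6.34/(10.7×11.3 − 6.34×2.58) = 6.34/104.6 = 0.06064 per s.

0.061 per s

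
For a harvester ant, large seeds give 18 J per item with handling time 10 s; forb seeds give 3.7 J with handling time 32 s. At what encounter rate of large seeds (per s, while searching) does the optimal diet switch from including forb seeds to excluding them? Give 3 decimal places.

0.007 per s

At the threshold, the rate on large seeds alone equals the profitability of forb seeds: λ·18/(1 + λ·10) = 3.7/32 = 0.1156.
Rearranging, λ(18 − 0.1156×10) = 0.1156, so λ = 0.1156/16.84 = 0.006865 per s.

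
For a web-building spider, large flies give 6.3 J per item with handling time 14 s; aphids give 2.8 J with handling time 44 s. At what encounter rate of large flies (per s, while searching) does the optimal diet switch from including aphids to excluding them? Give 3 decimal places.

At the threshold, the rate on large flies alone equals the profitability of aphids: λ·6.3/(1 + λ·14) = 2.8/44 = 0.06364.
Rearranging, λ(6.3 − 0.06364×14) = 0.06364, so λ = 0.06364/5.409 = 0.01176 per s.

0.012 per s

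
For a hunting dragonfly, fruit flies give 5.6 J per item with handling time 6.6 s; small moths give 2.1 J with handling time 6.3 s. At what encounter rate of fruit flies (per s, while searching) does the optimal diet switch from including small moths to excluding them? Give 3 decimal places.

Drop small moths once their profitability E₂/h₂ falls below the rate achievable on fruit flies alone: E₂/h₂ = λE₁/(1 + λh₁).
Solve for λ: λE₁h₂ = E₂(1 + λh₁) → λ(E₁h₂ − E₂h₁) = E₂ → λ = E₂/(E₁h₂ − E₂h₁).
λ = 2.1/(5.6×6.3 − 2.1×6.6) = 2.1/21.42 = 0.09804 per s.

0.098 per s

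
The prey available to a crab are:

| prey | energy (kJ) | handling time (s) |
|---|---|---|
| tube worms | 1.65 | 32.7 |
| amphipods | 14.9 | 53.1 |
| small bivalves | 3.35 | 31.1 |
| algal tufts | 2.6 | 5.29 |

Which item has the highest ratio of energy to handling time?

algal tufts

Profitability E/h (kJ/s): tube worms = 1.65/32.7 = 0.0505, amphipods = 14.9/53.1 = 0.281, small bivalves = 3.35/31.1 = 0.108, algal tufts = 2.6/5.29 = 0.491.
Ranked: algal tufts > amphipods > small bivalves > tube worms.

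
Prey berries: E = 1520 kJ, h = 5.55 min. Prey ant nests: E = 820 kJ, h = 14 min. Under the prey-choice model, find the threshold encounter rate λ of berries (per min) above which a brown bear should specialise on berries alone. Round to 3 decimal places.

Drop ant nests once their profitability E₂/h₂ falls below the rate achievable on berries alone: E₂/h₂ = λE₁/(1 + λh₁).
Solve for λ: λE₁h₂ = E₂(1 + λh₁) → λ(E₁h₂ − E₂h₁) = E₂ → λ = E₂/(E₁h₂ − E₂h₁).
λ = 820/(1520×14 − 820×5.55) = 820/1.673e+04 = 0.04902 per min.

0.049 per min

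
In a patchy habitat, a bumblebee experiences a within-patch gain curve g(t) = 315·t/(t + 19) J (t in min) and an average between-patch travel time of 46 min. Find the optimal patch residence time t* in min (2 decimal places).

Optimal t* satisfies g'(t*) = g(t*)/(T + t*).
g'(t) = 315·19/(t + 19)². Setting 315·19/(t+19)² = 315t/[(t+19)(46+t)] gives 19(46+t) = t(t+19), so t² = 19×46 = 874.
t* = √874 = 29.56 min.

29.56 min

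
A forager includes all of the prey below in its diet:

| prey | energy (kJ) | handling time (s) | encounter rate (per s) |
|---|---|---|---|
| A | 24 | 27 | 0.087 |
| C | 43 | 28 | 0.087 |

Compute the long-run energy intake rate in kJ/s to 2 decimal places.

1.01 kJ/s

Energy encountered per unit search time: 0.087×24 + 0.087×43 = 5.829 kJ/s.
Handling time per unit search time: 0.087×27 + 0.087×28 = 4.785.
Rate = 5.829/(1 + 4.785) = 1.008 kJ/s.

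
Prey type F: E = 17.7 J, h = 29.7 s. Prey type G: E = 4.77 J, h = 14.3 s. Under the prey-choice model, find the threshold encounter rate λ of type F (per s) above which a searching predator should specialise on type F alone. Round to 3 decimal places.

0.043 per s

Drop type G once their profitability E₂/h₂ falls below the rate achievable on type F alone: E₂/h₂ = λE₁/(1 + λh₁).
Solve for λ: λE₁h₂ = E₂(1 + λh₁) → λ(E₁h₂ − E₂h₁) = E₂ → λ = E₂/(E₁h₂ − E₂h₁).
λ = 4.77/(17.7×14.3 − 4.77×29.7) = 4.77/111.4 = 0.0428 per s.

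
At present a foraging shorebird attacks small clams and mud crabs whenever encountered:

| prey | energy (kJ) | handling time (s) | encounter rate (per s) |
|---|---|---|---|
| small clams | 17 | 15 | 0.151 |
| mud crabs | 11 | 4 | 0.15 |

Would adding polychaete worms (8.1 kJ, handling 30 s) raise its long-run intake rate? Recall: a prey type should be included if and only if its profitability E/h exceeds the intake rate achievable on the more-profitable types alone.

On small clams and mud crabs alone, R = ΣλE/(1+Σλh) = 4.217/3.865 = 1.091 kJ/s.
Profitability of polychaete worms: 8.1/30 = 0.27 kJ/s.
0.27 < 1.091, so adding polychaete worms would lower the average — exclude it.

No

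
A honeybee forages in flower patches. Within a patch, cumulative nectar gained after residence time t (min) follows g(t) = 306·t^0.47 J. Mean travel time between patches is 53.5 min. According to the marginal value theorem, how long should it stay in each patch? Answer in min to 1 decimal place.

Maximise g(t)/(T+t): set derivative to zero → g'(t)(T+t) = g(t).
g'(t) = 0.47·306·t^-0.53. Setting 0.47·306·t^-0.53 = 306·t^0.47/(53.5+t) gives 0.47(53.5+t) = t, so 0.53·t = 0.47×53.5.
t* = 0.47×53.5/0.53 = 47.44 min.

47.4 min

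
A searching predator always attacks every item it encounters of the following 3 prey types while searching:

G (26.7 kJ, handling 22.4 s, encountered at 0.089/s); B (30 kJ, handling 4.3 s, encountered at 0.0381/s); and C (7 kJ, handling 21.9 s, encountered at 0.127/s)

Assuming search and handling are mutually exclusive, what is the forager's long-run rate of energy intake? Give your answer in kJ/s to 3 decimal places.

R = (0.089×26.7 + 0.0381×30 + 0.127×7) / (1 + 0.089×22.4 + 0.0381×4.3 + 0.127×21.9) = 4.408/5.939 = 0.7423 kJ/s.

0.742 kJ/s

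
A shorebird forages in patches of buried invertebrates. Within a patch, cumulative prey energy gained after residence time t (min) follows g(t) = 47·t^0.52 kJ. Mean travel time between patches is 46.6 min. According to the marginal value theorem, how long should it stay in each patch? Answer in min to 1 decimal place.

By the marginal value theorem, leave when the instantaneous gain rate g'(t) equals the habitat-wide average g(t)/(T + t).
g'(t) = 0.52·47·t^-0.48. Setting 0.52·47·t^-0.48 = 47·t^0.52/(46.6+t) gives 0.52(46.6+t) = t, so 0.48·t = 0.52×46.6.
t* = 0.52×46.6/0.48 = 50.48 min.

50.5 min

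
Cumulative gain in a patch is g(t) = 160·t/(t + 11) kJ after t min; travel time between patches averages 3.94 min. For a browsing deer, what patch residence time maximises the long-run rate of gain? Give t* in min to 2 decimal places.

Optimal t* satisfies g'(t*) = g(t*)/(T + t*).
g'(t) = 160·11/(t + 11)². Setting 160·11/(t+11)² = 160t/[(t+11)(3.94+t)] gives 11(3.94+t) = t(t+11), so t² = 11×3.94 = 43.34.
t* = √43.34 = 6.583 min.

6.58 min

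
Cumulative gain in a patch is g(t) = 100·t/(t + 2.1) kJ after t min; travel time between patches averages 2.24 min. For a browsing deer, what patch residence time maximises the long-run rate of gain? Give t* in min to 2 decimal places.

Maximise g(t)/(T+t): set derivative to zero → g'(t)(T+t) = g(t).
g'(t) = 100·2.1/(t + 2.1)². Setting 100·2.1/(t+2.1)² = 100t/[(t+2.1)(2.24+t)] gives 2.1(2.24+t) = t(t+2.1), so t² = 2.1×2.24 = 4.704.
t* = √4.704 = 2.169 min.

2.17 min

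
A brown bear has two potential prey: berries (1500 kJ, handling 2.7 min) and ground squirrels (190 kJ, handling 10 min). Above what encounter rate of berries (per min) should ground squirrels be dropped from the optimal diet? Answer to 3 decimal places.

0.013 per min

Drop ground squirrels once their profitability E₂/h₂ falls below the rate achievable on berries alone: E₂/h₂ = λE₁/(1 + λh₁).
Solve for λ: λE₁h₂ = E₂(1 + λh₁) → λ(E₁h₂ − E₂h₁) = E₂ → λ = E₂/(E₁h₂ − E₂h₁).
λ = 190/(1500×10 − 190×2.7) = 190/1.449e+04 = 0.01312 per min.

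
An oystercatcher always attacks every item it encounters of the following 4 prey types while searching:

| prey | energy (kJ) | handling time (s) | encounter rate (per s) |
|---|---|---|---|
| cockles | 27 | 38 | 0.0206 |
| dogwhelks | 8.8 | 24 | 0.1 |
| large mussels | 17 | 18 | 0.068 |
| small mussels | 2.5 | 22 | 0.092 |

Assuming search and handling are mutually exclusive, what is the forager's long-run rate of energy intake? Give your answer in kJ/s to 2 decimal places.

R = (0.0206×27 + 0.1×8.8 + 0.068×17 + 0.092×2.5) / (1 + 0.0206×38 + 0.1×24 + 0.068×18 + 0.092×22) = 2.822/7.431 = 0.3798 kJ/s.

0.38 kJ/s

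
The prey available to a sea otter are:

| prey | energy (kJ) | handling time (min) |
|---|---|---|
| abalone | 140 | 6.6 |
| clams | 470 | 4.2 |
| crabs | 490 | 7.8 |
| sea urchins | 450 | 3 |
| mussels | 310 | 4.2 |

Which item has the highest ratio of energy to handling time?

In descending order of E/h:
sea urchins: 450/3 = 150 kJ/min
clams: 470/4.2 = 112 kJ/min
mussels: 310/4.2 = 73.8 kJ/min
crabs: 490/7.8 = 62.8 kJ/min
abalone: 140/6.6 = 21.2 kJ/min

sea urchins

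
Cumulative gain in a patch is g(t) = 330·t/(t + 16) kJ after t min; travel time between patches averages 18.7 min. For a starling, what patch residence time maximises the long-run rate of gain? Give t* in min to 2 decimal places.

17.30 min

Optimal t* satisfies g'(t*) = g(t*)/(T + t*).
g'(t) = 330·16/(t + 16)². Setting 330·16/(t+16)² = 330t/[(t+16)(18.7+t)] gives 16(18.7+t) = t(t+16), so t² = 16×18.7 = 299.2.
t* = √299.2 = 17.3 min.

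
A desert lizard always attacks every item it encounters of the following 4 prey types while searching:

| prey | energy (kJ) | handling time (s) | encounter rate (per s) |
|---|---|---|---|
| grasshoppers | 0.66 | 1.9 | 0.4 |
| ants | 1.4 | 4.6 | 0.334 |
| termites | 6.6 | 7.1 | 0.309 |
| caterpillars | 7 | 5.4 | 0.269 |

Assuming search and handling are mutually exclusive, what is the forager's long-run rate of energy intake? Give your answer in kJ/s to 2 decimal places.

R = Σλ_iE_i / (1 + Σλ_ih_i)
Numerator: 0.4×0.66 + 0.334×1.4 + 0.309×6.6 + 0.269×7 = 4.654
Denominator: 1 + 0.4×1.9 + 0.334×4.6 + 0.309×7.1 + 0.269×5.4 = 6.943
R = 4.654/6.943 = 0.6703 kJ/s

0.67 kJ/s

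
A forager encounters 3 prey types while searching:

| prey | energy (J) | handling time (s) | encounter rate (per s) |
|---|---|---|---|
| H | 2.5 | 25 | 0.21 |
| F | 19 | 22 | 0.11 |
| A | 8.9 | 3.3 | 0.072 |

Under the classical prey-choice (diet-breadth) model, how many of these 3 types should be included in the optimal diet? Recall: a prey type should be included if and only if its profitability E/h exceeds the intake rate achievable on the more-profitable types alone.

E/h in descending order: A 2.7, F 0.864, H 0.1 J/s. The optimal diet is the largest prefix of this list for which every included type satisfies E_i/h_i > R on the types above it.
Rate on top 1: 0.5178. F: 0.864 > 0.5178 → include.
Rate on top 2: 0.7466. H: 0.1 < 0.7466 → exclude; stop.
Optimal diet: A, F — 2 of 3 types.

2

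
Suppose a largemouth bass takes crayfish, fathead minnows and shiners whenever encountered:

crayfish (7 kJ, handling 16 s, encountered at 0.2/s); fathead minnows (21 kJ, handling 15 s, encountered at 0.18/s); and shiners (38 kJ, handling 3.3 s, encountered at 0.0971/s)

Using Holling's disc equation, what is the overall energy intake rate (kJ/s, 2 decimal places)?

1.23 kJ/s

Energy encountered per unit search time: 0.2×7 + 0.18×21 + 0.0971×38 = 8.87 kJ/s.
Handling time per unit search time: 0.2×16 + 0.18×15 + 0.0971×3.3 = 6.22.
Rate = 8.87/(1 + 6.22) = 1.228 kJ/s.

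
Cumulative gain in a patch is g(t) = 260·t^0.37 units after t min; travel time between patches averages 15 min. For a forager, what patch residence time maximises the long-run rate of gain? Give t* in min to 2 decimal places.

By the marginal value theorem, leave when the instantaneous gain rate g'(t) equals the habitat-wide average g(t)/(T + t).
g'(t) = 0.37·260·t^-0.63. Setting 0.37·260·t^-0.63 = 260·t^0.37/(15+t) gives 0.37(15+t) = t, so 0.63·t = 0.37×15.
t* = 0.37×15/0.63 = 8.81 min.

8.81 min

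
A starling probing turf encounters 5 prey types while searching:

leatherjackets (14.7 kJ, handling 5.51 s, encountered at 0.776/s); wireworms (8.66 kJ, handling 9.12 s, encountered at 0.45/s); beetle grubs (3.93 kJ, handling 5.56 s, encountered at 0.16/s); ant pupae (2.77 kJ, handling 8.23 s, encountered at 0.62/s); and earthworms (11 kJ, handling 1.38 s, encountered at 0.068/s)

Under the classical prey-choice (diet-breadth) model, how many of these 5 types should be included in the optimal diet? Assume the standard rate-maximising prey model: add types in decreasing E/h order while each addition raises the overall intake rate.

2

Profitabilities (E/h, kJ/s): earthworms 7.97, leatherjackets 2.67, wireworms 0.95, beetle grubs 0.707, ant pupae 0.337. Add prey in this order while the next type's profitability exceeds the intake rate on those already taken.
Rate on top 1: 0.6838. leatherjackets: 2.67 > 0.6838 → include.
Rate on top 2: 2.264. wireworms: 0.95 < 2.264 → exclude; stop.
Optimal diet: earthworms, leatherjackets — 2 of 5 types.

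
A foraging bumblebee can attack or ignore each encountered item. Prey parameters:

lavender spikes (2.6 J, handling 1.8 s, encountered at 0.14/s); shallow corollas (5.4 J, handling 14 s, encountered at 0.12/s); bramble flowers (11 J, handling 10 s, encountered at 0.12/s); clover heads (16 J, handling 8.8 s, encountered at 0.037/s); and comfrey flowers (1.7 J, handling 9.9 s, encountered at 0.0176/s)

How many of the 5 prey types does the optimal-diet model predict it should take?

E/h in descending order: clover heads 1.82, lavender spikes 1.44, bramble flowers 1.1, shallow corollas 0.386, comfrey flowers 0.172 J/s. The optimal diet is the largest prefix of this list for which every included type satisfies E_i/h_i > R on the types above it.
Rate on top 1: 0.4466. lavender spikes: 1.44 > 0.4466 → include.
Rate on top 2: 0.606. bramble flowers: 1.1 > 0.606 → include.
Rate on top 3: 0.8194. shallow corollas: 0.386 < 0.8194 → exclude; stop.
Optimal diet: clover heads, lavender spikes, bramble flowers — 3 of 5 types.

3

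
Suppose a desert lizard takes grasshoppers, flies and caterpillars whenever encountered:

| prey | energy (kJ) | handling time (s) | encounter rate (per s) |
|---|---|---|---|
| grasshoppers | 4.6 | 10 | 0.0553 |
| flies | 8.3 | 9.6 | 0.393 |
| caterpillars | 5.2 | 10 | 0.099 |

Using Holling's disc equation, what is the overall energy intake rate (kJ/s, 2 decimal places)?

Energy encountered per unit search time: 0.0553×4.6 + 0.393×8.3 + 0.099×5.2 = 4.031 kJ/s.
Handling time per unit search time: 0.0553×10 + 0.393×9.6 + 0.099×10 = 5.316.
Rate = 4.031/(1 + 5.316) = 0.6383 kJ/s.

0.64 kJ/s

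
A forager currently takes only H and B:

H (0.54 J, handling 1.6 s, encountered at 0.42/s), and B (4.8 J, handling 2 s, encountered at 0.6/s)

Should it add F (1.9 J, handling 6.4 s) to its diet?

No

On H and B alone, R = ΣλE/(1+Σλh) = 3.107/2.872 = 1.082 J/s.
Profitability of F: 1.9/6.4 = 0.2969 J/s.
0.2969 < 1.082, so adding F would lower the average — exclude it.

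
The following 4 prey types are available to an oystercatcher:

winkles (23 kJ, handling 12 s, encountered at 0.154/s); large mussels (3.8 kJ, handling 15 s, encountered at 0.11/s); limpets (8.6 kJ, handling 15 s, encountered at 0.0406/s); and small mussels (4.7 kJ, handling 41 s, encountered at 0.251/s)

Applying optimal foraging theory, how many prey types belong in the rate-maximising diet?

1

E/h in descending order: winkles 1.92, limpets 0.573, large mussels 0.253, small mussels 0.115 kJ/s. The optimal diet is the largest prefix of this list for which every included type satisfies E_i/h_i > R on the types above it.
Rate on top 1: 1.244. limpets: 0.573 < 1.244 → exclude; stop.
Optimal diet: winkles — 1 of 4 types.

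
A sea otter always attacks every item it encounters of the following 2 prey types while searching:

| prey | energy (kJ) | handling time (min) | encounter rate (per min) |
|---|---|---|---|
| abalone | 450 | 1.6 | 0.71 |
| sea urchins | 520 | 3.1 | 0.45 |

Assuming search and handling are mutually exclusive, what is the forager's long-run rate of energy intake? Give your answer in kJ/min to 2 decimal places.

R = (0.71×450 + 0.45×520) / (1 + 0.71×1.6 + 0.45×3.1) = 553.5/3.531 = 156.8 kJ/min.

156.75 kJ/min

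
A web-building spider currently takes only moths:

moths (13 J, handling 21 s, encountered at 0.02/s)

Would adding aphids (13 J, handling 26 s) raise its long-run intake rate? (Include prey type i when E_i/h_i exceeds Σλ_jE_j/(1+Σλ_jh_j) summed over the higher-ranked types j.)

Yes

Current rate: (0.02×13)/(1 + 0.02×21) = 0.1831 J/s.
Profitability of aphids: 13/26 = 0.5 J/s.
Since 0.5 > R, including aphids increases the long-run rate.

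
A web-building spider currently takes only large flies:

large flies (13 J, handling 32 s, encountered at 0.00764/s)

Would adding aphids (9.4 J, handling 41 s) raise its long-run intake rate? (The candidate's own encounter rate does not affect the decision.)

Current rate: (0.00764×13)/(1 + 0.00764×32) = 0.07981 J/s.
Profitability of aphids: 9.4/41 = 0.2293 J/s.
Since 0.2293 > R, including aphids increases the long-run rate.

Yes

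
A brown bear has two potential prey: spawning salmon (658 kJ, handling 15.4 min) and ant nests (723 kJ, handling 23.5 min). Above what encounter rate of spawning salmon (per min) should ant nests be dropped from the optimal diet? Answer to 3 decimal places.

The zero-one rule: include ant nests iff E₂/h₂ > λE₁/(1+λh₁). Equality gives the switch point.
λE₁h₂ = E₂ + λE₂h₁ ⇒ λ = E₂/(E₁h₂ − E₂h₁) = 723/(1.546e+04 − 1.113e+04) = 0.167 per min.

0.167 per min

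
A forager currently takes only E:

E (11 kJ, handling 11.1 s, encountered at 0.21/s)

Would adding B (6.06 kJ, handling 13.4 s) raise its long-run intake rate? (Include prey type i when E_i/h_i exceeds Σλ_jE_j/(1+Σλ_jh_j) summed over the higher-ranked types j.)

Current rate: (0.21×11)/(1 + 0.21×11.1) = 0.6935 kJ/s.
B: E/h = 6.06/13.4 = 0.4522 kJ/s.
Since 0.4522 < R, time spent handling B is better spent searching.

No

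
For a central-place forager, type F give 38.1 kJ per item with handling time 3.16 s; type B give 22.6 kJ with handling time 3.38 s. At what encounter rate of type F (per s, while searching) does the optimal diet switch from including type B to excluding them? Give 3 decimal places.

0.394 per s

The zero-one rule: include type B iff E₂/h₂ > λE₁/(1+λh₁). Equality gives the switch point.
λE₁h₂ = E₂ + λE₂h₁ ⇒ λ = E₂/(E₁h₂ − E₂h₁) = 22.6/(128.8 − 71.42) = 0.394 per s.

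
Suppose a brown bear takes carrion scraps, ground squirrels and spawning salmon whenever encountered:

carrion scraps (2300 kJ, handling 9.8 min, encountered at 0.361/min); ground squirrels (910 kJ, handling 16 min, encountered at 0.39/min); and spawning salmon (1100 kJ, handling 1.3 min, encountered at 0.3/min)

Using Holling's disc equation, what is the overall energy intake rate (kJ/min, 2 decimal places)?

R = Σλ_iE_i / (1 + Σλ_ih_i)
Numerator: 0.361×2300 + 0.39×910 + 0.3×1100 = 1515
Denominator: 1 + 0.361×9.8 + 0.39×16 + 0.3×1.3 = 11.17
R = 1515/11.17 = 135.7 kJ/min

135.68 kJ/min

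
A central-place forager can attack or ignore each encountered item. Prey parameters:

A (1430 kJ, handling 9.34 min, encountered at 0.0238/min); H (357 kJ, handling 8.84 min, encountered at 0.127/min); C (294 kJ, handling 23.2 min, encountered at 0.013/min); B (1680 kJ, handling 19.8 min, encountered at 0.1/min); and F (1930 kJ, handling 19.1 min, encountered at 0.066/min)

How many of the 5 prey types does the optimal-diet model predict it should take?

Profitabilities (E/h, kJ/min): A 153, F 101, B 84.8, H 40.4, C 12.7. Add prey in this order while the next type's profitability exceeds the intake rate on those already taken.
Rate on top 1: 27.84. F: 101 > 27.84 → include.
Rate on top 2: 65.01. B: 84.8 > 65.01 → include.
Rate on top 3: 73.81. H: 40.4 < 73.81 → exclude; stop.
Optimal diet: A, F, B — 3 of 5 types.

3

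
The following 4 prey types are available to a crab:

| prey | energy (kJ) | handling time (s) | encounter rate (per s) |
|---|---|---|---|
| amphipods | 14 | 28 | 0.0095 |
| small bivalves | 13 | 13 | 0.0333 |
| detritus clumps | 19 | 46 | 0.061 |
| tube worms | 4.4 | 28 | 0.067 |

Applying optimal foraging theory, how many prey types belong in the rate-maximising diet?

Rank by E/h (kJ/s): small bivalves 1, amphipods 0.5, detritus clumps 0.413, tube worms 0.157. Include each in turn until the next type's E/h falls below the running intake rate.
Rate on top 1: 0.3021. amphipods: 0.5 > 0.3021 → include.
Rate on top 2: 0.3331. detritus clumps: 0.413 > 0.3331 → include.
Rate on top 3: 0.3829. tube worms: 0.157 < 0.3829 → exclude; stop.
Optimal diet: small bivalves, amphipods, detritus clumps — 3 of 4 types.

3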